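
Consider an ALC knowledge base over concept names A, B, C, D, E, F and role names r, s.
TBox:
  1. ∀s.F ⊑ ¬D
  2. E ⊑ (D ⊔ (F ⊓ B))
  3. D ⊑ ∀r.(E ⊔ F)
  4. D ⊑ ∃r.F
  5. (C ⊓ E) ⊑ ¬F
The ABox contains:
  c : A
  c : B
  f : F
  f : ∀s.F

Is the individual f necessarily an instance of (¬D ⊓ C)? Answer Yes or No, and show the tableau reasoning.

1. f : (¬D ⊓ C)?  L(f) = {F, ∀s.F} ∪ {(D ⊔ ¬C)}
   apply at f: ∀s.F⊑¬D
   open: L(f) ⊇ {F, ¬C, ¬D, ¬E, ∀s.F} — f ∉ (¬D ⊓ C) possible
2. Hence f : (¬D ⊓ C): not entailed.

No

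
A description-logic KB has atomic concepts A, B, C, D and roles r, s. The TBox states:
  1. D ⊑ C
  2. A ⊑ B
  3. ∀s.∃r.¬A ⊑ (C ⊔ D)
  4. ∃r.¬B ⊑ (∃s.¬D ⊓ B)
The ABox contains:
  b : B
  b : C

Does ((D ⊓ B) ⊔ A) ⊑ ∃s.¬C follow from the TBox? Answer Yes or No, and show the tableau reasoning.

1. ((D ⊓ B) ⊔ A) ⊑ ∃s.¬C  ⇔  (((D ⊓ B) ⊔ A) ⊓ ∀s.C) unsat w.r.t. T
   open: L(x₀) ⊇ {B, C, D, ∀r.B, ∀s.C, …} (+ ∃-successors)
2. Hence ((D ⊓ B) ⊔ A) ⊑ ∃s.¬C: not entailed.

No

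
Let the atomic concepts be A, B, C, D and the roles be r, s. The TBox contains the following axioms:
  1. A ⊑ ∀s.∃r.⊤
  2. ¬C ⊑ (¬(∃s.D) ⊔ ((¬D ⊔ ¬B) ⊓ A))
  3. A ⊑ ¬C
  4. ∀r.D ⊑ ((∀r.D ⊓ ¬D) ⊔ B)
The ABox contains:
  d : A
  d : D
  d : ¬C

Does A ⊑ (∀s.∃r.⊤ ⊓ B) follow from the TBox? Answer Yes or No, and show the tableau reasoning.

1. A ⊑ (∀s.∃r.⊤ ⊓ B)  ⇔  (A ⊓ (∃s.∀r.⊥ ⊔ ¬B)) unsat w.r.t. T
   apply at x₀: A⊑∀s.∃r.⊤; A⊑¬C
   open: L(x₀) ⊇ {A, ¬B, ¬C, ∀s.¬D, ∀s.∃r.⊤, …} (+ ∃-successors)
2. Hence A ⊑ (∀s.∃r.⊤ ⊓ B): not entailed.

No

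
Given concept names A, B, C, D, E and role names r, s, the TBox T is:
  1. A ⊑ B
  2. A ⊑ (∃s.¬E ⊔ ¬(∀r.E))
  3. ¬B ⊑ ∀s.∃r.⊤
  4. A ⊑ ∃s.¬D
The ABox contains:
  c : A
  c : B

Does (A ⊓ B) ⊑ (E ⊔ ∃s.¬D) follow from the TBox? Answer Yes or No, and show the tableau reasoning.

Yes

1. (A ⊓ B) ⊑ (E ⊔ ∃s.¬D)  ⇔  ((A ⊓ B) ⊓ (¬E ⊓ ∀s.D)) unsat w.r.t. T
   all branches close; clash {D, ¬D} at an ∃-successor
2. Hence (A ⊓ B) ⊑ (E ⊔ ∃s.¬D): entailed.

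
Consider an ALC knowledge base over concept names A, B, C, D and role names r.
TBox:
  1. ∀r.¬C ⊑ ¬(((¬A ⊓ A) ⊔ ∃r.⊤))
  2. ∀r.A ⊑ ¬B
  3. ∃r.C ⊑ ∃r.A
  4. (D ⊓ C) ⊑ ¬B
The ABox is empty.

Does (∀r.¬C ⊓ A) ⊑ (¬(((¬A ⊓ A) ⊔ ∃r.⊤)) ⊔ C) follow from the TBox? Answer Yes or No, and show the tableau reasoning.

1. (∀r.¬C ⊓ A) ⊑ (¬(((¬A ⊓ A) ⊔ ∃r.⊤)) ⊔ C)  ⇔  ((∀r.¬C ⊓ A) ⊓ (((¬A ⊓ A) ⊔ ∃r.⊤) ⊓ ¬C)) unsat w.r.t. T
   all branches close; clash ⊥ at an ∃-successor
2. Hence (∀r.¬C ⊓ A) ⊑ (¬(((¬A ⊓ A) ⊔ ∃r.⊤)) ⊔ C): entailed.

Yes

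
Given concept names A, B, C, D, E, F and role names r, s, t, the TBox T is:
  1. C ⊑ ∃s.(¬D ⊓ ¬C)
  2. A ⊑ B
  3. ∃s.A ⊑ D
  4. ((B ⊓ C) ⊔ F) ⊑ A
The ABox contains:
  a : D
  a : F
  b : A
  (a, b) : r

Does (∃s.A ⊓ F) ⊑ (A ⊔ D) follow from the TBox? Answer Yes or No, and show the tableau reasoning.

1. (∃s.A ⊓ F) ⊑ (A ⊔ D)  ⇔  ((∃s.A ⊓ F) ⊓ (¬A ⊓ ¬D)) unsat w.r.t. T
   all branches close; clash {D, ¬D} at x₀
2. Hence (∃s.A ⊓ F) ⊑ (A ⊔ D): entailed.

Yes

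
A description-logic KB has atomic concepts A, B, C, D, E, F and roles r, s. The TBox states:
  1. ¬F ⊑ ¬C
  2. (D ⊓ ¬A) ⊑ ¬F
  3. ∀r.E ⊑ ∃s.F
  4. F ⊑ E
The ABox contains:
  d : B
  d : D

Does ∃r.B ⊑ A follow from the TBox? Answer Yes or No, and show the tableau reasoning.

1. ∃r.B ⊑ A  ⇔  (∃r.B ⊓ ¬A) unsat w.r.t. T
   open: L(x₀) ⊇ {E, F, ¬A, ¬D, ∃r.B, …} (+ ∃-successors)
2. Hence ∃r.B ⊑ A: not entailed.

No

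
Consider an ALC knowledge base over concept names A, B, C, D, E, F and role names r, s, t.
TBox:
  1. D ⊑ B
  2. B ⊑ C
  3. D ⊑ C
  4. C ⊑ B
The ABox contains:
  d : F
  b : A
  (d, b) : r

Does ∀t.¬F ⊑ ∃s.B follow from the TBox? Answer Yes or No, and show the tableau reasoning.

No

1. ∀t.¬F ⊑ ∃s.B  ⇔  (∀t.¬F ⊓ ∀s.¬B) unsat w.r.t. T
   open: L(x₀) ⊇ {¬B, ¬C, ¬D, ∀s.¬B, ∀t.¬F}
2. Hence ∀t.¬F ⊑ ∃s.B: not entailed.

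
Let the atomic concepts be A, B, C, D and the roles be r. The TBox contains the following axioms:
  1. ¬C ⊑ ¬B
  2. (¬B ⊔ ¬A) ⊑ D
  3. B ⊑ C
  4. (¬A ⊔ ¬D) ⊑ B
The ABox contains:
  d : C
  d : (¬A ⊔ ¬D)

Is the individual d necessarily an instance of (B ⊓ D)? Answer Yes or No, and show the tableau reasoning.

No

1. d : (B ⊓ D)?  L(d) = {C, (¬A ⊔ ¬D)} ∪ {(¬B ⊔ ¬D)}
   apply at d: (¬A ⊔ ¬D)⊑B
   open: L(d) ⊇ {A, B, C, ¬D} — d ∉ (B ⊓ D) possible
2. Hence d : (B ⊓ D): not entailed.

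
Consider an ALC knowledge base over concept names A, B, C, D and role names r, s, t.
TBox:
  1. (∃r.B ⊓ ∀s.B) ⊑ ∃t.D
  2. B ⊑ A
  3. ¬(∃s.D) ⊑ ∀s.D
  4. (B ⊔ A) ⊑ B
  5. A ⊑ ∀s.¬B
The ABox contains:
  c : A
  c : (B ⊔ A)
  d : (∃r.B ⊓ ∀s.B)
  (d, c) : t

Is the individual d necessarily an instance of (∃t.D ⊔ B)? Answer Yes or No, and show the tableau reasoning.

1. d : (∃t.D ⊔ B)?  L(d) = {(∃r.B ⊓ ∀s.B)} ∪ {(∀t.¬D ⊓ ¬B)}
   clash {B, ¬B} at d — d ∈ (∃t.D ⊔ B)
2. Hence d : (∃t.D ⊔ B): entailed.

Yes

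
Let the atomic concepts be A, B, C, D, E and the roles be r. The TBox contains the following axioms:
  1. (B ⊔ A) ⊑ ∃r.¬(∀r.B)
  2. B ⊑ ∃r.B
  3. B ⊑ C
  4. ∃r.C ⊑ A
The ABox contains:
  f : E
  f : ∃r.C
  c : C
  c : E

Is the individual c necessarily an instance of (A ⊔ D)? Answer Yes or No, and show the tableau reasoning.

1. c : (A ⊔ D)?  L(c) = {C, E} ∪ {(¬A ⊓ ¬D)}
   open: L(c) ⊇ {C, E, ¬A, ¬B, ¬D, …} — c ∉ (A ⊔ D) possible
2. Hence c : (A ⊔ D): not entailed.

No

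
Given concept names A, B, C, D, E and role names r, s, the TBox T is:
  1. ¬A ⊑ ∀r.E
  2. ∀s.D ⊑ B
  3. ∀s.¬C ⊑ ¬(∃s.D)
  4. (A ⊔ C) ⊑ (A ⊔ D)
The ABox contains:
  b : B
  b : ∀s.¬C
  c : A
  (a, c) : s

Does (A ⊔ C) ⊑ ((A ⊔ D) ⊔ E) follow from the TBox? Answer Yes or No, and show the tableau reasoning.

Yes

1. (A ⊔ C) ⊑ ((A ⊔ D) ⊔ E)  ⇔  ((A ⊔ C) ⊓ ((¬A ⊓ ¬D) ⊓ ¬E)) unsat w.r.t. T
   all branches close; clash {D, ¬D} at x₀
2. Hence (A ⊔ C) ⊑ ((A ⊔ D) ⊔ E): entailed.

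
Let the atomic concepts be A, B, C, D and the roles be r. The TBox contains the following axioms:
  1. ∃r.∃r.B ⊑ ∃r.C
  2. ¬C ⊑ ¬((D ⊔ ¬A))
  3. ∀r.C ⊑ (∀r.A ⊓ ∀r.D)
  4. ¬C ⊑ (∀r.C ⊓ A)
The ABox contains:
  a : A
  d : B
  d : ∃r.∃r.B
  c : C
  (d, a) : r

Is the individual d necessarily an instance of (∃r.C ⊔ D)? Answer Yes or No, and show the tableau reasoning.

Yes

1. d : (∃r.C ⊔ D)?  L(d) = {B, ∃r.∃r.B} ∪ {(∀r.¬C ⊓ ¬D)}
   clash {C, ¬C} at a — d ∈ (∃r.C ⊔ D)
2. Hence d : (∃r.C ⊔ D): entailed.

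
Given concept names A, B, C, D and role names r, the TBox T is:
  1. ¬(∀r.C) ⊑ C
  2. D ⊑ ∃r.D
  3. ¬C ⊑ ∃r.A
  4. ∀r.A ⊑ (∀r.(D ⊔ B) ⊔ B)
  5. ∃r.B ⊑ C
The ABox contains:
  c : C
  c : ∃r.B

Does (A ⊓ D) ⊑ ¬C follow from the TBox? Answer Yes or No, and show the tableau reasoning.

1. (A ⊓ D) ⊑ ¬C  ⇔  ((A ⊓ D) ⊓ C) unsat w.r.t. T
   apply at x₀: D⊑∃r.D
   open: L(x₀) ⊇ {A, C, D, ∃r.D, ∃r.¬A} (+ ∃-successors)
2. Hence (A ⊓ D) ⊑ ¬C: not entailed.

No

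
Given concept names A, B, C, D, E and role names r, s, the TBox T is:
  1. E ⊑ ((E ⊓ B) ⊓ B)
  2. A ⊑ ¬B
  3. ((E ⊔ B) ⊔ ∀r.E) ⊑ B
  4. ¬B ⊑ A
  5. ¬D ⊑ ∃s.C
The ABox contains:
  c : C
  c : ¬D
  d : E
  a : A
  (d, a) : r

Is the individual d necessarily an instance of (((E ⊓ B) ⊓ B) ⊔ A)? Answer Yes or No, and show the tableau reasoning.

1. d : (((E ⊓ B) ⊓ B) ⊔ A)?  L(d) = {E} ∪ {(((¬E ⊔ ¬B) ⊔ ¬B) ⊓ ¬A)}
   clash {A, ¬A} at d — d ∈ (((E ⊓ B) ⊓ B) ⊔ A)
2. Hence d : (((E ⊓ B) ⊓ B) ⊔ A): entailed.

Yes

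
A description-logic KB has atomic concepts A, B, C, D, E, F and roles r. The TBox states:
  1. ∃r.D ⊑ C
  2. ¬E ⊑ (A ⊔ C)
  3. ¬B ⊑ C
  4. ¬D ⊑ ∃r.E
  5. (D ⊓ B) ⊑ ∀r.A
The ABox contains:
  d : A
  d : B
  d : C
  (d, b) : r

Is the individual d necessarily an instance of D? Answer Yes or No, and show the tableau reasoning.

No

1. d : D?  L(d) = {A, B, C} ∪ {¬D}
   apply at d: ¬D⊑∃r.E
   open: L(d) ⊇ {A, B, C, E, ¬D, …} (+ ∃-successors) — d ∉ D possible
2. Hence d : D: not entailed.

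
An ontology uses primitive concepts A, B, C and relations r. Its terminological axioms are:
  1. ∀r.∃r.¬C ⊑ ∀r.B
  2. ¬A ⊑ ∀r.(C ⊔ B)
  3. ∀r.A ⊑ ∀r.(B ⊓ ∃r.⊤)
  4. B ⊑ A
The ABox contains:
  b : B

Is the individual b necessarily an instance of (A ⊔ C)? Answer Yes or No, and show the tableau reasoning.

1. b : (A ⊔ C)?  L(b) = {B} ∪ {(¬A ⊓ ¬C)}
   clash {A, ¬A} at b — b ∈ (A ⊔ C)
2. Hence b : (A ⊔ C): entailed.

Yes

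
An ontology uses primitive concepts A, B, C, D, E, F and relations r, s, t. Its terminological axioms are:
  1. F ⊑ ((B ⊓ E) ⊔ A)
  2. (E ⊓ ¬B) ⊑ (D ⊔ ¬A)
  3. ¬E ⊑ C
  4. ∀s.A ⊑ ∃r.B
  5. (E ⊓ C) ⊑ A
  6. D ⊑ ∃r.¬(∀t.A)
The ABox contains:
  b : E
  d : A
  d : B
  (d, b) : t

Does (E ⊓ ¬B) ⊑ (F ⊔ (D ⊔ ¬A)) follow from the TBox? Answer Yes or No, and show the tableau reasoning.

Yes

1. (E ⊓ ¬B) ⊑ (F ⊔ (D ⊔ ¬A))  ⇔  ((E ⊓ ¬B) ⊓ (¬F ⊓ (¬D ⊓ A))) unsat w.r.t. T
   all branches close; clash {A, ¬A} at x₀
2. Hence (E ⊓ ¬B) ⊑ (F ⊔ (D ⊔ ¬A)): entailed.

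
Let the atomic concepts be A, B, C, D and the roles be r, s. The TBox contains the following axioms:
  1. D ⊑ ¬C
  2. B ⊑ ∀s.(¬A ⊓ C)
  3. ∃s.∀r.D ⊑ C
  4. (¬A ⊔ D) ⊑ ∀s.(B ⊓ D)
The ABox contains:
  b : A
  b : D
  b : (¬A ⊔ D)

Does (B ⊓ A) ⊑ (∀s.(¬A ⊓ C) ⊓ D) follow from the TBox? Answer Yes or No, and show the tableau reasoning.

1. (B ⊓ A) ⊑ (∀s.(¬A ⊓ C) ⊓ D)  ⇔  ((B ⊓ A) ⊓ (∃s.(A ⊔ ¬C) ⊔ ¬D)) unsat w.r.t. T
   apply at x₀: B⊑∀s.(¬A ⊓ C)
   open: L(x₀) ⊇ {A, B, ¬D, ∀s.(¬A ⊓ C), ∀s.∃r.¬D}
2. Hence (B ⊓ A) ⊑ (∀s.(¬A ⊓ C) ⊓ D): not entailed.

No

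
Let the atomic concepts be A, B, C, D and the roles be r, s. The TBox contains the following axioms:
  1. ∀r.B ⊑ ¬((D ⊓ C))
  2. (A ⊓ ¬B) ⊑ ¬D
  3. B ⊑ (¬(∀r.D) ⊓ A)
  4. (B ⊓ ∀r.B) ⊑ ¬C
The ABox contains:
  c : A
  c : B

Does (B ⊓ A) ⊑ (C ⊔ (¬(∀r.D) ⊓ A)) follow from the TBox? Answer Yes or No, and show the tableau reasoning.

1. (B ⊓ A) ⊑ (C ⊔ (¬(∀r.D) ⊓ A))  ⇔  ((B ⊓ A) ⊓ (¬C ⊓ (∀r.D ⊔ ¬A))) unsat w.r.t. T
   all branches close; clash {A, ¬A} at x₀
2. Hence (B ⊓ A) ⊑ (C ⊔ (¬(∀r.D) ⊓ A)): entailed.

Yes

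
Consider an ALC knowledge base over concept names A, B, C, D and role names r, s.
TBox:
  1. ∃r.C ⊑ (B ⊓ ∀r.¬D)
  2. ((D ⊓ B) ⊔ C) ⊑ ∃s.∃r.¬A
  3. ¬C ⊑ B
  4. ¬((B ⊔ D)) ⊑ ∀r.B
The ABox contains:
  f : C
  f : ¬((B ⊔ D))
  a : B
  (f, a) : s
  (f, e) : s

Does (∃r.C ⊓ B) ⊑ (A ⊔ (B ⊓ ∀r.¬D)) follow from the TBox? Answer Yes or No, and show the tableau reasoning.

Yes

1. (∃r.C ⊓ B) ⊑ (A ⊔ (B ⊓ ∀r.¬D))  ⇔  ((∃r.C ⊓ B) ⊓ (¬A ⊓ (¬B ⊔ ∃r.D))) unsat w.r.t. T
   all branches close; clash {D, ¬D} at an ∃-successor
2. Hence (∃r.C ⊓ B) ⊑ (A ⊔ (B ⊓ ∀r.¬D)): entailed.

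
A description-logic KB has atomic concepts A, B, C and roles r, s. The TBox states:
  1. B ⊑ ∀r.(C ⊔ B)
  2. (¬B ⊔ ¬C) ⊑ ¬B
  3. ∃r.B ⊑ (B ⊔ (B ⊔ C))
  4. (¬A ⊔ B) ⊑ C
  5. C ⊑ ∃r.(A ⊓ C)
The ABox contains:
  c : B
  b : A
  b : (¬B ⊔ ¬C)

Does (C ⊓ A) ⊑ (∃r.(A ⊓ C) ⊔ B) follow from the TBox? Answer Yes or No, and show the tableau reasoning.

1. (C ⊓ A) ⊑ (∃r.(A ⊓ C) ⊔ B)  ⇔  ((C ⊓ A) ⊓ (∀r.(¬A ⊔ ¬C) ⊓ ¬B)) unsat w.r.t. T
   all branches close; clash {C, ¬C} at an ∃-successor
2. Hence (C ⊓ A) ⊑ (∃r.(A ⊓ C) ⊔ B): entailed.

Yes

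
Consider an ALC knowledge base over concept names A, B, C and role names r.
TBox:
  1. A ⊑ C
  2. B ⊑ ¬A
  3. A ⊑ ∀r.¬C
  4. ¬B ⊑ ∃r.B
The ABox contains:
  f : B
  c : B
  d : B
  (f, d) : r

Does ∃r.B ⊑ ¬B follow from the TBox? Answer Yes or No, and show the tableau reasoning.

1. ∃r.B ⊑ ¬B  ⇔  (∃r.B ⊓ B) unsat w.r.t. T
   apply at x₀: B⊑¬A
   open: L(x₀) ⊇ {B, ¬A, ∃r.B} (+ ∃-successors)
2. Hence ∃r.B ⊑ ¬B: not entailed.

No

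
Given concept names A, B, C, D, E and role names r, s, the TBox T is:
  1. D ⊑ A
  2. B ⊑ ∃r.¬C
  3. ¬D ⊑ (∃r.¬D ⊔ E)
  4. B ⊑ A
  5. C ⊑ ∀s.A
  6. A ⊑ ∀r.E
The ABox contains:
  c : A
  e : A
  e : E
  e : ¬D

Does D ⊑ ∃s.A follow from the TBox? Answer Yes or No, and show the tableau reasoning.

No

1. D ⊑ ∃s.A  ⇔  (D ⊓ ∀s.¬A) unsat w.r.t. T
   apply at x₀: D⊑A
   open: L(x₀) ⊇ {A, D, ¬B, ¬C, ∀r.E, …}
2. Hence D ⊑ ∃s.A: not entailed.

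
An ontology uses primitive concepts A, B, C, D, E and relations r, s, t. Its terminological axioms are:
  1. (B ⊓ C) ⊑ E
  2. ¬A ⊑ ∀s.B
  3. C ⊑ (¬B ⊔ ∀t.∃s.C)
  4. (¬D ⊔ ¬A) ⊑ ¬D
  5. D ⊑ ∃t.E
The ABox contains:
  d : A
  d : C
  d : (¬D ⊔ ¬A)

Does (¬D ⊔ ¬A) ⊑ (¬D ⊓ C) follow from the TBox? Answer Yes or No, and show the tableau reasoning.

1. (¬D ⊔ ¬A) ⊑ (¬D ⊓ C)  ⇔  ((¬D ⊔ ¬A) ⊓ (D ⊔ ¬C)) unsat w.r.t. T
   apply at x₀: (¬D ⊔ ¬A)⊑¬D
   open: L(x₀) ⊇ {A, ¬C, ¬D}
2. Hence (¬D ⊔ ¬A) ⊑ (¬D ⊓ C): not entailed.

No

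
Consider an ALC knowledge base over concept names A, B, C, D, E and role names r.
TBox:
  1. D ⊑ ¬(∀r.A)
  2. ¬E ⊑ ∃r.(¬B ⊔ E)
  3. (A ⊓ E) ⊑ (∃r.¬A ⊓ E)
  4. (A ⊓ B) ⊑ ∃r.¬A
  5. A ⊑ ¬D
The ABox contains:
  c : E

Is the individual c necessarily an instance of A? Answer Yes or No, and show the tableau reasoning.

No

1. c : A?  L(c) = {E} ∪ {¬A}
   open: L(c) ⊇ {E, ¬A, ¬D} — c ∉ A possible
2. Hence c : A: not entailed.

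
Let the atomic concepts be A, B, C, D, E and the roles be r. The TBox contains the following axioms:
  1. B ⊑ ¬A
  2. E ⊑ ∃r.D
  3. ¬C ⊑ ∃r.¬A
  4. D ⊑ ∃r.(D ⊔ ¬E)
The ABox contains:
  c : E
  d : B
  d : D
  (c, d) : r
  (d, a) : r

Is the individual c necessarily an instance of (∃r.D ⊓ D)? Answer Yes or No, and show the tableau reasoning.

No

1. c : (∃r.D ⊓ D)?  L(c) = {E} ∪ {(∀r.¬D ⊔ ¬D)}
   apply at c: E⊑∃r.D
   open: L(c) ⊇ {C, E, ¬B, ¬D, ∃r.D} (+ ∃-successors) — c ∉ (∃r.D ⊓ D) possible
2. Hence c : (∃r.D ⊓ D): not entailed.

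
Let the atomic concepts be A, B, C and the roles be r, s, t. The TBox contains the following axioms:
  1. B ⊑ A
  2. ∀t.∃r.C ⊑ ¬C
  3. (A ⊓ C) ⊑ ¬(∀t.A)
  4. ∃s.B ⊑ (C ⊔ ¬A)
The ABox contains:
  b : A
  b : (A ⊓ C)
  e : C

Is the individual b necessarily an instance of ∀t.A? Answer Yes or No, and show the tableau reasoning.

1. b : ∀t.A?  L(b) = {A, (A ⊓ C)} ∪ {∃t.¬A}
   open: L(b) ⊇ {A, C, ∀s.¬B, ∃t.¬A, ∃t.∀r.¬C} (+ ∃-successors) — b ∉ ∀t.A possible
2. Hence b : ∀t.A: not entailed.

No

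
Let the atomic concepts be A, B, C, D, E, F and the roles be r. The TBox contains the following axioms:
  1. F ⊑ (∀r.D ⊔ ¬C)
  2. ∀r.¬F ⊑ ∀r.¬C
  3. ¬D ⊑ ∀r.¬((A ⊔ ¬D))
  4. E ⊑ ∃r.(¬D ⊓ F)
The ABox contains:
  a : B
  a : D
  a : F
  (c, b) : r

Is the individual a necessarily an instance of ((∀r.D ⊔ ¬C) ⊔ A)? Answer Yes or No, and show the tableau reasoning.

1. a : ((∀r.D ⊔ ¬C) ⊔ A)?  L(a) = {B, D, F} ∪ {((∃r.¬D ⊓ C) ⊓ ¬A)}
   clash {C, ¬C} at a — a ∈ ((∀r.D ⊔ ¬C) ⊔ A)
2. Hence a : ((∀r.D ⊔ ¬C) ⊔ A): entailed.

Yes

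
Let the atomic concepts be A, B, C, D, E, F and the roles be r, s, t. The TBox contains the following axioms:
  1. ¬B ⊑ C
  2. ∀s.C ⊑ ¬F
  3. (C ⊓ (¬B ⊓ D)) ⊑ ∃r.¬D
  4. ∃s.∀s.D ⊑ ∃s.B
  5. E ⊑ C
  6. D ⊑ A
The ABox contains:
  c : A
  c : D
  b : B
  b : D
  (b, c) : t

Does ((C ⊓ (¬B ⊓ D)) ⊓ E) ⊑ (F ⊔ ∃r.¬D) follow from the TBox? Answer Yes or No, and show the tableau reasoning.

1. ((C ⊓ (¬B ⊓ D)) ⊓ E) ⊑ (F ⊔ ∃r.¬D)  ⇔  (((C ⊓ (¬B ⊓ D)) ⊓ E) ⊓ (¬F ⊓ ∀r.D)) unsat w.r.t. T
   all branches close; clash {D, ¬D} at an ∃-successor
2. Hence ((C ⊓ (¬B ⊓ D)) ⊓ E) ⊑ (F ⊔ ∃r.¬D): entailed.

Yes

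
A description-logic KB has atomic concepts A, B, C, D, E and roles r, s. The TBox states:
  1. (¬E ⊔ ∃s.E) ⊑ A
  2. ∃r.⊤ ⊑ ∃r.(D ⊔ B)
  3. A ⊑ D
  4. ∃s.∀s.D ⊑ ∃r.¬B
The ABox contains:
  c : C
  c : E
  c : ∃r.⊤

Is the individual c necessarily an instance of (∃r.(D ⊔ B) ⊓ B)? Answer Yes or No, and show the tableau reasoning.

No

1. c : (∃r.(D ⊔ B) ⊓ B)?  L(c) = {C, E, ∃r.⊤} ∪ {(∀r.(¬D ⊓ ¬B) ⊔ ¬B)}
   apply at c: ∃r.⊤⊑∃r.(D ⊔ B)
   open: L(c) ⊇ {C, E, ¬A, ¬B, ∀s.¬E, …} (+ ∃-successors) — c ∉ (∃r.(D ⊔ B) ⊓ B) possible
2. Hence c : (∃r.(D ⊔ B) ⊓ B): not entailed.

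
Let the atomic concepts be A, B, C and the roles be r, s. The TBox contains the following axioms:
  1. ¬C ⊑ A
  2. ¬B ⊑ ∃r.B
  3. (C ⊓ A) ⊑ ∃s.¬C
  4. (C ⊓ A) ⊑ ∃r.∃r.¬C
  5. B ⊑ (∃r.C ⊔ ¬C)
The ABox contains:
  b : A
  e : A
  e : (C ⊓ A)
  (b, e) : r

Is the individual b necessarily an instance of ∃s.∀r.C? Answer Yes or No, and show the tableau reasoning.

No

1. b : ∃s.∀r.C?  L(b) = {A} ∪ {∀s.∃r.¬C}
   open: L(b) ⊇ {A, B, ¬C, ∀s.∃r.¬C} — b ∉ ∃s.∀r.C possible
2. Hence b : ∃s.∀r.C: not entailed.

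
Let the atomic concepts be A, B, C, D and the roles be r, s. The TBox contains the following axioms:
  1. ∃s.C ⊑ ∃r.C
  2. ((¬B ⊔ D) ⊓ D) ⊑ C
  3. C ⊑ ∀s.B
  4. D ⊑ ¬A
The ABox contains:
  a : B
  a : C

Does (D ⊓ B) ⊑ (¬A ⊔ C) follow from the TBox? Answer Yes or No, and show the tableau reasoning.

1. (D ⊓ B) ⊑ (¬A ⊔ C)  ⇔  ((D ⊓ B) ⊓ (A ⊓ ¬C)) unsat w.r.t. T
   all branches close; clash {A, ¬A} at x₀
2. Hence (D ⊓ B) ⊑ (¬A ⊔ C): entailed.

Yes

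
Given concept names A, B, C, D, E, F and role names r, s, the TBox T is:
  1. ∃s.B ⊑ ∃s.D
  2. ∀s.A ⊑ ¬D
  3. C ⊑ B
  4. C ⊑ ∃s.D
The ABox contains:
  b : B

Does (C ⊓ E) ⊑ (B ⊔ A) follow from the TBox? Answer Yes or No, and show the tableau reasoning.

1. (C ⊓ E) ⊑ (B ⊔ A)  ⇔  ((C ⊓ E) ⊓ (¬B ⊓ ¬A)) unsat w.r.t. T
   all branches close; clash {B, ¬B} at x₀
2. Hence (C ⊓ E) ⊑ (B ⊔ A): entailed.

Yes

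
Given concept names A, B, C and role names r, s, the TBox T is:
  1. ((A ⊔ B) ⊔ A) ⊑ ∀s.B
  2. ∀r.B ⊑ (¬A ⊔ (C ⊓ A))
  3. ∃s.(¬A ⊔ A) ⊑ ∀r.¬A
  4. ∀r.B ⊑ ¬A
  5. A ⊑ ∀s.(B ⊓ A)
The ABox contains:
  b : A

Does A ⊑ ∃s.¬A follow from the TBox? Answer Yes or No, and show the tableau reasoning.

No

1. A ⊑ ∃s.¬A  ⇔  (A ⊓ ∀s.A) unsat w.r.t. T
   apply at x₀: A⊑∀s.(B ⊓ A)
   open: L(x₀) ⊇ {A, ∀s.(A ⊓ ¬A), ∀s.(B ⊓ A), ∀s.A, ∀s.B, …} (+ ∃-successors)
2. Hence A ⊑ ∃s.¬A: not entailed.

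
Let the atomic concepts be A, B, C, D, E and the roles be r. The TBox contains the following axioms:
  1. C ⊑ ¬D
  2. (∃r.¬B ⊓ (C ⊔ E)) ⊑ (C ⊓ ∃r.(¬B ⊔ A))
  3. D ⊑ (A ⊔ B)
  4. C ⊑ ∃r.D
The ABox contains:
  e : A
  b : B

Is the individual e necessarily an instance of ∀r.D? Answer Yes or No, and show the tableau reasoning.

No

1. e : ∀r.D?  L(e) = {A} ∪ {∃r.¬D}
   open: L(e) ⊇ {A, ¬C, ¬D, ∀r.B, ∃r.¬D} (+ ∃-successors) — e ∉ ∀r.D possible
2. Hence e : ∀r.D: not entailed.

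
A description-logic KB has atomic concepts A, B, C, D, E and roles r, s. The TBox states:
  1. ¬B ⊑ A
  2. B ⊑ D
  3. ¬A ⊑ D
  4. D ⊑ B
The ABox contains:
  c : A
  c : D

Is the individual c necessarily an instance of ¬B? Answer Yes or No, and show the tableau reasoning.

No

1. c : ¬B?  L(c) = {A, D} ∪ {B}
   open: L(c) ⊇ {A, B, D} — c ∉ ¬B possible
2. Hence c : ¬B: not entailed.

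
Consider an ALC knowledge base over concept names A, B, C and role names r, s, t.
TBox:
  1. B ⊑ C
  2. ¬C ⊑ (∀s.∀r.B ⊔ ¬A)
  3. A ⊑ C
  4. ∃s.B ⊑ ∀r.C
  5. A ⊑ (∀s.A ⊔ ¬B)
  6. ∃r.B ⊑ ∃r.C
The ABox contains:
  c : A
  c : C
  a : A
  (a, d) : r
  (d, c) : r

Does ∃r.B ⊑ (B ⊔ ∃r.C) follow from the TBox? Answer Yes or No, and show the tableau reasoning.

1. ∃r.B ⊑ (B ⊔ ∃r.C)  ⇔  (∃r.B ⊓ (¬B ⊓ ∀r.¬C)) unsat w.r.t. T
   all branches close; clash {C, ¬C} at an ∃-successor
2. Hence ∃r.B ⊑ (B ⊔ ∃r.C): entailed.

Yes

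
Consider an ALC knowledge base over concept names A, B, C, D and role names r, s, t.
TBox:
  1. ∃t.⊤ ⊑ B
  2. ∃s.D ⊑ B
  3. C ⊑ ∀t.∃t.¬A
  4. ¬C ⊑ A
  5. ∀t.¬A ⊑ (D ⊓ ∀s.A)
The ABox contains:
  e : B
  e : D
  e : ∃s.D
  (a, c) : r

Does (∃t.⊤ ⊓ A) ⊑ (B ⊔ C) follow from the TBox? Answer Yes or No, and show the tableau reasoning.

Yes

1. (∃t.⊤ ⊓ A) ⊑ (B ⊔ C)  ⇔  ((∃t.⊤ ⊓ A) ⊓ (¬B ⊓ ¬C)) unsat w.r.t. T
   all branches close; clash {B, ¬B} at x₀
2. Hence (∃t.⊤ ⊓ A) ⊑ (B ⊔ C): entailed.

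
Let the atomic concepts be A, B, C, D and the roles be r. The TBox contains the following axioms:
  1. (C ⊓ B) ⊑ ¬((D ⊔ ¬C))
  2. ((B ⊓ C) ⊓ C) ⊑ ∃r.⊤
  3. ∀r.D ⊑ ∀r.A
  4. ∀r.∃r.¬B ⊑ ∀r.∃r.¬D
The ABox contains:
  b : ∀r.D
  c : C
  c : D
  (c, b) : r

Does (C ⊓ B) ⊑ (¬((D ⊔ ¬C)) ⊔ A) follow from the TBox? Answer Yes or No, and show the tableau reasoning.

1. (C ⊓ B) ⊑ (¬((D ⊔ ¬C)) ⊔ A)  ⇔  ((C ⊓ B) ⊓ ((D ⊔ ¬C) ⊓ ¬A)) unsat w.r.t. T
   all branches close; clash {C, ¬C} at x₀
2. Hence (C ⊓ B) ⊑ (¬((D ⊔ ¬C)) ⊔ A): entailed.

Yes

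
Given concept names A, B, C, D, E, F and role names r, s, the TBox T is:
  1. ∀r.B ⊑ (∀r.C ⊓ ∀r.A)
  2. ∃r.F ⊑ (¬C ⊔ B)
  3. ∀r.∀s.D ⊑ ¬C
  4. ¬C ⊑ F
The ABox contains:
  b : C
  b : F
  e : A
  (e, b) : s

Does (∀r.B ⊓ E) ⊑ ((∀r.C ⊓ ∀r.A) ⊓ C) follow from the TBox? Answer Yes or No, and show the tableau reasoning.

No

1. (∀r.B ⊓ E) ⊑ ((∀r.C ⊓ ∀r.A) ⊓ C)  ⇔  ((∀r.B ⊓ E) ⊓ ((∃r.¬C ⊔ ∃r.¬A) ⊔ ¬C)) unsat w.r.t. T
   apply at x₀: ∀r.B⊑(∀r.C ⊓ ∀r.A)
   open: L(x₀) ⊇ {E, F, ¬C, ∀r.A, ∀r.B, …}
2. Hence (∀r.B ⊓ E) ⊑ ((∀r.C ⊓ ∀r.A) ⊓ C): not entailed.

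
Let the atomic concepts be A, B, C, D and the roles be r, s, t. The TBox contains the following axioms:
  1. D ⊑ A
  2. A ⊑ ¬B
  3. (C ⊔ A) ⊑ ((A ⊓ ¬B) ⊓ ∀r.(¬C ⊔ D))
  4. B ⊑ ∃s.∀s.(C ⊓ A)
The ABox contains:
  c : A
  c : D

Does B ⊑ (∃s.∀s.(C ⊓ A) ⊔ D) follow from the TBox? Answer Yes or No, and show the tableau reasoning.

Yes

1. B ⊑ (∃s.∀s.(C ⊓ A) ⊔ D)  ⇔  (B ⊓ (∀s.∃s.(¬C ⊔ ¬A) ⊓ ¬D)) unsat w.r.t. T
   all branches close; clash {B, ¬B} at x₀
2. Hence B ⊑ (∃s.∀s.(C ⊓ A) ⊔ D): entailed.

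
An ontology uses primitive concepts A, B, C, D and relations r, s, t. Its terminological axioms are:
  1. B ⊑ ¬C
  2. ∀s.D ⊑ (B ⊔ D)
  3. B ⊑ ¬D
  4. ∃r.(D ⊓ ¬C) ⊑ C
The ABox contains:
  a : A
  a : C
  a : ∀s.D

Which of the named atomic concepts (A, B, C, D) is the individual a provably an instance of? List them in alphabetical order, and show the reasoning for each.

{A, C, D}

1. a : A?  L(a) = {A, C, ∀s.D} ∪ {¬A}
   clash {A, ¬A} at a — a ∈ A
2. a : B?  L(a) = {A, C, ∀s.D} ∪ {¬B}
   apply at a: ∀s.D⊑(B ⊔ D)
   open: L(a) ⊇ {A, C, D, ¬B, ∀s.D} — a ∉ B possible
3. a : C?  L(a) = {A, C, ∀s.D} ∪ {¬C}
   clash {C, ¬C} at a — a ∈ C
4. a : D?  L(a) = {A, C, ∀s.D} ∪ {¬D}
   clash {C, ¬C} at a — a ∈ D
5. Entailed for a: {A, C, D}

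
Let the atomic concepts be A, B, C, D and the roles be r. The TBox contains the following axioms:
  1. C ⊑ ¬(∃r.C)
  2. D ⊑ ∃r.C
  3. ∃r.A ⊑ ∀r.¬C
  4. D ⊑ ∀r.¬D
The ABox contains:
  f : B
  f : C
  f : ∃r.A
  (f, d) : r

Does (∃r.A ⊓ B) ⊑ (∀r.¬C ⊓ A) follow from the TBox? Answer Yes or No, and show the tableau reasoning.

No

1. (∃r.A ⊓ B) ⊑ (∀r.¬C ⊓ A)  ⇔  ((∃r.A ⊓ B) ⊓ (∃r.C ⊔ ¬A)) unsat w.r.t. T
   apply at x₀: ∃r.A⊑∀r.¬C
   open: L(x₀) ⊇ {B, ¬A, ¬C, ¬D, ∀r.¬C, …} (+ ∃-successors)
2. Hence (∃r.A ⊓ B) ⊑ (∀r.¬C ⊓ A): not entailed.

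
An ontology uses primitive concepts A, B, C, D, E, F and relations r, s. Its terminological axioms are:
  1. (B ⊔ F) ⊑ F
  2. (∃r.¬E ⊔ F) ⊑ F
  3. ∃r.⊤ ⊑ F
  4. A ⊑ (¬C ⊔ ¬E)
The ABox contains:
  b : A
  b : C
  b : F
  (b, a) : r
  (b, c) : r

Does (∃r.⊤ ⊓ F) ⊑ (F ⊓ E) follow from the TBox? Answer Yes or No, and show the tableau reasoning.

No

1. (∃r.⊤ ⊓ F) ⊑ (F ⊓ E)  ⇔  ((∃r.⊤ ⊓ F) ⊓ (¬F ⊔ ¬E)) unsat w.r.t. T
   open: L(x₀) ⊇ {F, ¬A, ¬E, ∃r.⊤} (+ ∃-successors)
2. Hence (∃r.⊤ ⊓ F) ⊑ (F ⊓ E): not entailed.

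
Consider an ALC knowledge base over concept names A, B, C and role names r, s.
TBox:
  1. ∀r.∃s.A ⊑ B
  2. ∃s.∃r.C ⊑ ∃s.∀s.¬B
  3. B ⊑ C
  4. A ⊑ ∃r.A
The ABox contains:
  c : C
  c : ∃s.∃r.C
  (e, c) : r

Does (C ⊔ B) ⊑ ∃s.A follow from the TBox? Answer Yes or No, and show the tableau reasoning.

1. (C ⊔ B) ⊑ ∃s.A  ⇔  ((C ⊔ B) ⊓ ∀s.¬A) unsat w.r.t. T
   open: L(x₀) ⊇ {C, ¬A, ∀s.¬A, ∀s.∀r.¬C, ∃r.∀s.¬A} (+ ∃-successors)
2. Hence (C ⊔ B) ⊑ ∃s.A: not entailed.

No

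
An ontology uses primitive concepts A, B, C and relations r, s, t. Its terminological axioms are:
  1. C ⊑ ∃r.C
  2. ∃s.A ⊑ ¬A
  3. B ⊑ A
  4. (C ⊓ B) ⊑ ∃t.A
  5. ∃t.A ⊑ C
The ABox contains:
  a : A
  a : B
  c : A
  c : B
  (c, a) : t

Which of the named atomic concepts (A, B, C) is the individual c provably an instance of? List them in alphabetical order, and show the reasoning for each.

1. c : A?  L(c) = {A, B} ∪ {¬A}
   clash {A, ¬A} at c — c ∈ A
2. c : B?  L(c) = {A, B} ∪ {¬B}
   clash {B, ¬B} at c — c ∈ B
3. c : C?  L(c) = {A, B} ∪ {¬C}
   clash {A, ¬A} at c — c ∈ C
4. Entailed for c: {A, B, C}

{A, B, C}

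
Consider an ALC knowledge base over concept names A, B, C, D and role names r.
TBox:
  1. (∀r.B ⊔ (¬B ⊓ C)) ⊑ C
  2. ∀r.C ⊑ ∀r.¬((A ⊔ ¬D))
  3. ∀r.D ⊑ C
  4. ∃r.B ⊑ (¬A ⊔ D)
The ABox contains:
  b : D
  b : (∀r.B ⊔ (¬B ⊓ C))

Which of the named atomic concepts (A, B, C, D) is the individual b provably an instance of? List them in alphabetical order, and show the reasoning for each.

1. b : A?  L(b) = {D, (∀r.B ⊔ (¬B ⊓ C))} ∪ {¬A}
   apply at b: (∀r.B ⊔ (¬B ⊓ C))⊑C
   open: L(b) ⊇ {C, D, ¬A, ∀r.(¬A ⊓ D), ∀r.B, …} — b ∉ A possible
2. b : B?  L(b) = {D, (∀r.B ⊔ (¬B ⊓ C))} ∪ {¬B}
   apply at b: (∀r.B ⊔ (¬B ⊓ C))⊑C
   open: L(b) ⊇ {C, D, ¬B, ∀r.(¬A ⊓ D), ∀r.B, …} — b ∉ B possible
3. b : C?  L(b) = {D, (∀r.B ⊔ (¬B ⊓ C))} ∪ {¬C}
   clash {C, ¬C} at b — b ∈ C
4. b : D?  L(b) = {D, (∀r.B ⊔ (¬B ⊓ C))} ∪ {¬D}
   clash {D, ¬D} at b — b ∈ D
5. Entailed for b: {C, D}

{C, D}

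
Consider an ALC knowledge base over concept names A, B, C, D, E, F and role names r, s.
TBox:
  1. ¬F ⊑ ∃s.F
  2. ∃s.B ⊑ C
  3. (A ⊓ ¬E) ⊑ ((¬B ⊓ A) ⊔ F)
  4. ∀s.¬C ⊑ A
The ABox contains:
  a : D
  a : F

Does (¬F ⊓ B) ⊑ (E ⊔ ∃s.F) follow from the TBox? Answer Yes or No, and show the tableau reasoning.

1. (¬F ⊓ B) ⊑ (E ⊔ ∃s.F)  ⇔  ((¬F ⊓ B) ⊓ (¬E ⊓ ∀s.¬F)) unsat w.r.t. T
   all branches close; clash {F, ¬F} at x₀
2. Hence (¬F ⊓ B) ⊑ (E ⊔ ∃s.F): entailed.

Yes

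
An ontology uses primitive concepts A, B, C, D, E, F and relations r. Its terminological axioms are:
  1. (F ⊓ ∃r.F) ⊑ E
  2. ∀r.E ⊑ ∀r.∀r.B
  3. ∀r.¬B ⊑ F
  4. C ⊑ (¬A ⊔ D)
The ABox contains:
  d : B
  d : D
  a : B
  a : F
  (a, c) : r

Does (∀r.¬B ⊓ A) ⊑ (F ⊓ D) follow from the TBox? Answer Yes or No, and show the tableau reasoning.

1. (∀r.¬B ⊓ A) ⊑ (F ⊓ D)  ⇔  ((∀r.¬B ⊓ A) ⊓ (¬F ⊔ ¬D)) unsat w.r.t. T
   apply at x₀: ∀r.¬B⊑F
   open: L(x₀) ⊇ {A, F, ¬C, ¬D, ∀r.¬B, …} (+ ∃-successors)
2. Hence (∀r.¬B ⊓ A) ⊑ (F ⊓ D): not entailed.

No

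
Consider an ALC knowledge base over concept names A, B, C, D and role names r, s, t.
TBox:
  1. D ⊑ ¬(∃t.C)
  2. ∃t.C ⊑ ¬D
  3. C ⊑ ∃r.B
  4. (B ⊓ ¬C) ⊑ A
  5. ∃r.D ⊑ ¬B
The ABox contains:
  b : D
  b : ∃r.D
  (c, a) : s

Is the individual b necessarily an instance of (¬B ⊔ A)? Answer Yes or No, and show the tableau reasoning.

1. b : (¬B ⊔ A)?  L(b) = {D, ∃r.D} ∪ {(B ⊓ ¬A)}
   clash {A, ¬A} at b — b ∈ (¬B ⊔ A)
2. Hence b : (¬B ⊔ A): entailed.

Yes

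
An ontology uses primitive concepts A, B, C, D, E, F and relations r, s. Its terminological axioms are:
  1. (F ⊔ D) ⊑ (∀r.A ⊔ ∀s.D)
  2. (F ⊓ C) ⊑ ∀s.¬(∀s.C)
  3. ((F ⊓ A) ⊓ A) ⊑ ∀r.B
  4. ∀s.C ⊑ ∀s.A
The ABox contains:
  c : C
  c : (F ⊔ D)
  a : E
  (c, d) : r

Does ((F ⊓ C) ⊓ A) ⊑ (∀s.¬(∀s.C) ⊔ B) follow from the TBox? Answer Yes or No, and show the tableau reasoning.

1. ((F ⊓ C) ⊓ A) ⊑ (∀s.¬(∀s.C) ⊔ B)  ⇔  (((F ⊓ C) ⊓ A) ⊓ (∃s.∀s.C ⊓ ¬B)) unsat w.r.t. T
   all branches close; clash {C, ¬C} at an ∃-successor
2. Hence ((F ⊓ C) ⊓ A) ⊑ (∀s.¬(∀s.C) ⊔ B): entailed.

Yes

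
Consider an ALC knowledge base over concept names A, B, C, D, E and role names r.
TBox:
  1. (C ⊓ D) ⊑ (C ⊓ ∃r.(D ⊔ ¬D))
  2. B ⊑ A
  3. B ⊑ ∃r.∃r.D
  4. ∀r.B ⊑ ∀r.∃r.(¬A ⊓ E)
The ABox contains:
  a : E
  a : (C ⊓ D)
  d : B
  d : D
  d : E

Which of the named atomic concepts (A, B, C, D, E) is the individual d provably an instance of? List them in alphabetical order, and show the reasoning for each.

{A, B, D, E}

1. d : A?  L(d) = {B, D, E} ∪ {¬A}
   clash {A, ¬A} at d — d ∈ A
2. d : B?  L(d) = {B, D, E} ∪ {¬B}
   clash {B, ¬B} at d — d ∈ B
3. d : C?  L(d) = {B, D, E} ∪ {¬C}
   apply at d: B⊑A; B⊑∃r.∃r.D
   open: L(d) ⊇ {A, B, D, E, ¬C, …} (+ ∃-successors) — d ∉ C possible
4. d : D?  L(d) = {B, D, E} ∪ {¬D}
   clash {D, ¬D} at d — d ∈ D
5. d : E?  L(d) = {B, D, E} ∪ {¬E}
   clash {E, ¬E} at d — d ∈ E
6. Entailed for d: {A, B, D, E}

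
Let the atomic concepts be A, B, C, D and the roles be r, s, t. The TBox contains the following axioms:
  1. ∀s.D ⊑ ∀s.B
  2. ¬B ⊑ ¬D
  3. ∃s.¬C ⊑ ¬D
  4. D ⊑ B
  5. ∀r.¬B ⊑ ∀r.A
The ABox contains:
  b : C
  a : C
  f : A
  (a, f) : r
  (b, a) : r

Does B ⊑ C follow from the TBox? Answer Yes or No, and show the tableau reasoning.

1. B ⊑ C  ⇔  (B ⊓ ¬C) unsat w.r.t. T
   open: L(x₀) ⊇ {B, ¬C, ∀s.C, ∃r.B, ∃s.¬D} (+ ∃-successors)
2. Hence B ⊑ C: not entailed.

No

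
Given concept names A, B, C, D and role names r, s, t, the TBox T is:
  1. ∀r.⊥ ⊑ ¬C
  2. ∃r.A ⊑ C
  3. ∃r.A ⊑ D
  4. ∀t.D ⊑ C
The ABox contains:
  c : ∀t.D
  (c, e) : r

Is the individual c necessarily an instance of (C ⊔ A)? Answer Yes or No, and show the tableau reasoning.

1. c : (C ⊔ A)?  L(c) = {∀t.D} ∪ {(¬C ⊓ ¬A)}
   clash {C, ¬C} at c — c ∈ (C ⊔ A)
2. Hence c : (C ⊔ A): entailed.

Yes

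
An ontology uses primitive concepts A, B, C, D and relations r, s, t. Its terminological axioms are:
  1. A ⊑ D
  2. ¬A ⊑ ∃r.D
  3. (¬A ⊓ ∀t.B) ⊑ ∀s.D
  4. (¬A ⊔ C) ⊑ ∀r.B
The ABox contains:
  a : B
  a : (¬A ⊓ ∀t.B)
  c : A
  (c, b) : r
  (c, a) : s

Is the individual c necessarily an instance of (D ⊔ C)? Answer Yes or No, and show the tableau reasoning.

Yes

1. c : (D ⊔ C)?  L(c) = {A} ∪ {(¬D ⊓ ¬C)}
   clash {D, ¬D} at c — c ∈ (D ⊔ C)
2. Hence c : (D ⊔ C): entailed.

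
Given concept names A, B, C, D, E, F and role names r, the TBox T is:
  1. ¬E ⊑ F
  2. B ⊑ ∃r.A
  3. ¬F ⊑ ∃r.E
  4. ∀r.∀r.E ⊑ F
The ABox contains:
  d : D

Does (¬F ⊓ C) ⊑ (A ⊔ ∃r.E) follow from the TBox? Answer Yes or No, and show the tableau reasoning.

Yes

1. (¬F ⊓ C) ⊑ (A ⊔ ∃r.E)  ⇔  ((¬F ⊓ C) ⊓ (¬A ⊓ ∀r.¬E)) unsat w.r.t. T
   all branches close; clash {F, ¬F} at x₀
2. Hence (¬F ⊓ C) ⊑ (A ⊔ ∃r.E): entailed.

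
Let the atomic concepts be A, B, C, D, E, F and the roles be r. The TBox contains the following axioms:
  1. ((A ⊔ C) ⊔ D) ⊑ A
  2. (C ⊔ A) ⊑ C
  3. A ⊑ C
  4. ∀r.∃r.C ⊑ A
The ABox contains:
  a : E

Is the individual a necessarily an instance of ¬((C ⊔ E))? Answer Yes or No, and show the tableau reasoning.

No

1. a : ¬((C ⊔ E))?  L(a) = {E} ∪ {(C ⊔ E)}
   open: L(a) ⊇ {E, ¬A, ¬C, ¬D, ∃r.∀r.¬C} (+ ∃-successors) — a ∉ ¬((C ⊔ E)) possible
2. Hence a : ¬((C ⊔ E)): not entailed.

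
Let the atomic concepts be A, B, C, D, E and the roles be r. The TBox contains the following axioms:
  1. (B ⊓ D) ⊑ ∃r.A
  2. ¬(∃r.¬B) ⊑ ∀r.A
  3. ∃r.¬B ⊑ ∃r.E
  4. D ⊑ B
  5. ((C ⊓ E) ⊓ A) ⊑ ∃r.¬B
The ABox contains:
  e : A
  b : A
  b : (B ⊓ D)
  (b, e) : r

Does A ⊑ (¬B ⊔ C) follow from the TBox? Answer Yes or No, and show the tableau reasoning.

1. A ⊑ (¬B ⊔ C)  ⇔  (A ⊓ (B ⊓ ¬C)) unsat w.r.t. T
   open: L(x₀) ⊇ {A, B, ¬C, ¬D, ∀r.A, …}
2. Hence A ⊑ (¬B ⊔ C): not entailed.

No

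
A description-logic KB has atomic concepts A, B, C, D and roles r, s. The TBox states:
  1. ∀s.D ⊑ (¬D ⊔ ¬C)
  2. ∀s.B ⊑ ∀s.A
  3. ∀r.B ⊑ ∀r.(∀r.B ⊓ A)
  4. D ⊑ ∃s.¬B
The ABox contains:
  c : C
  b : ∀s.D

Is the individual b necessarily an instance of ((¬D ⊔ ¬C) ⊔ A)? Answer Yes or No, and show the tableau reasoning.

1. b : ((¬D ⊔ ¬C) ⊔ A)?  L(b) = {∀s.D} ∪ {((D ⊓ C) ⊓ ¬A)}
   clash {C, ¬C} at b — b ∈ ((¬D ⊔ ¬C) ⊔ A)
2. Hence b : ((¬D ⊔ ¬C) ⊔ A): entailed.

Yes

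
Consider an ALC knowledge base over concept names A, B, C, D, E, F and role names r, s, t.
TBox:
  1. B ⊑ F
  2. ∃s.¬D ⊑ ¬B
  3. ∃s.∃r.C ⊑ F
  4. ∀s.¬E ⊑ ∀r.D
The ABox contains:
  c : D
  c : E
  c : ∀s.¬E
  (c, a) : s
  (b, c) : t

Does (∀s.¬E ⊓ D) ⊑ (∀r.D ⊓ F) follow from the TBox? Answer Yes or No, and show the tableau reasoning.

No

1. (∀s.¬E ⊓ D) ⊑ (∀r.D ⊓ F)  ⇔  ((∀s.¬E ⊓ D) ⊓ (∃r.¬D ⊔ ¬F)) unsat w.r.t. T
   apply at x₀: ∀s.¬E⊑∀r.D
   open: L(x₀) ⊇ {D, ¬B, ¬F, ∀r.D, ∀s.¬E, …}
2. Hence (∀s.¬E ⊓ D) ⊑ (∀r.D ⊓ F): not entailed.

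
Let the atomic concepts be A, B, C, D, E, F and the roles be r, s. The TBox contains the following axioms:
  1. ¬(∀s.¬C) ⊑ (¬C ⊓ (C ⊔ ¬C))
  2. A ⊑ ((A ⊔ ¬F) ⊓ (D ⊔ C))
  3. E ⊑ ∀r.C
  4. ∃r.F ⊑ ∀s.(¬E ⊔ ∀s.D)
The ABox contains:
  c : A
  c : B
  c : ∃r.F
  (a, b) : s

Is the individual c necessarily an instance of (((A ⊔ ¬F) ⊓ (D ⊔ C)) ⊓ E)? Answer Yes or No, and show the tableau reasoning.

No

1. c : (((A ⊔ ¬F) ⊓ (D ⊔ C)) ⊓ E)?  L(c) = {A, B, ∃r.F} ∪ {(((¬A ⊓ F) ⊔ (¬D ⊓ ¬C)) ⊔ ¬E)}
   apply at c: A⊑((A ⊔ ¬F) ⊓ (D ⊔ C)); ∃r.F⊑∀s.(¬E ⊔ ∀s.D)
   open: L(c) ⊇ {A, B, D, ¬E, ∀s.(¬E ⊔ ∀s.D), …} (+ ∃-successors) — c ∉ (((A ⊔ ¬F) ⊓ (D ⊔ C)) ⊓ E) possible
2. Hence c : (((A ⊔ ¬F) ⊓ (D ⊔ C)) ⊓ E): not entailed.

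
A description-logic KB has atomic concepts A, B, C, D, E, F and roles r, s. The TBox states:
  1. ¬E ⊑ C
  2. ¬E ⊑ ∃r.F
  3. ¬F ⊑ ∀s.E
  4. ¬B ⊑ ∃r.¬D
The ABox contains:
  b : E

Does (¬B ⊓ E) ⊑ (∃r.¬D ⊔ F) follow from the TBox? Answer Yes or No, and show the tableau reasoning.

1. (¬B ⊓ E) ⊑ (∃r.¬D ⊔ F)  ⇔  ((¬B ⊓ E) ⊓ (∀r.D ⊓ ¬F)) unsat w.r.t. T
   all branches close; clash {D, ¬D} at an ∃-successor
2. Hence (¬B ⊓ E) ⊑ (∃r.¬D ⊔ F): entailed.

Yes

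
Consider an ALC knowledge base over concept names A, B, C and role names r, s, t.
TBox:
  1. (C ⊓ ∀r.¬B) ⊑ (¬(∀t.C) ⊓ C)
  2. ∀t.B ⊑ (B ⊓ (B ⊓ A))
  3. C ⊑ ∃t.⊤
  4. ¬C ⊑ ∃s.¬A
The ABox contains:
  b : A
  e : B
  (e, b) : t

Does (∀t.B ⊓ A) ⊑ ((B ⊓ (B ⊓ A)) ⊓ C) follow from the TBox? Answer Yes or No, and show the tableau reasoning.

No

1. (∀t.B ⊓ A) ⊑ ((B ⊓ (B ⊓ A)) ⊓ C)  ⇔  ((∀t.B ⊓ A) ⊓ ((¬B ⊔ (¬B ⊔ ¬A)) ⊔ ¬C)) unsat w.r.t. T
   apply at x₀: ∀t.B⊑(B ⊓ (B ⊓ A))
   open: L(x₀) ⊇ {A, B, ¬C, ∀t.B, ∃s.¬A} (+ ∃-successors)
2. Hence (∀t.B ⊓ A) ⊑ ((B ⊓ (B ⊓ A)) ⊓ C): not entailed.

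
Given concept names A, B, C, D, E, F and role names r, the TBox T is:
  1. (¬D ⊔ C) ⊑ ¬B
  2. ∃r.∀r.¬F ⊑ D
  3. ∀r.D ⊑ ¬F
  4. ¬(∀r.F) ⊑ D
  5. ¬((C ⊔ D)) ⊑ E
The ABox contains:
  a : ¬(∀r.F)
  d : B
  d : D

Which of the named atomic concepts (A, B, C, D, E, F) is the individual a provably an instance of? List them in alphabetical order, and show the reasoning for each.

{D}

1. a : A?  L(a) = {¬(∀r.F)} ∪ {¬A}
   apply at a: ¬(∀r.F)⊑D
   open: L(a) ⊇ {C, D, ¬A, ¬B, ∃r.¬D, …} (+ ∃-successors) — a ∉ A possible
2. a : B?  L(a) = {¬(∀r.F)} ∪ {¬B}
   apply at a: ¬(∀r.F)⊑D
   open: L(a) ⊇ {C, D, ¬B, ∃r.¬D, ∃r.¬F} (+ ∃-successors) — a ∉ B possible
3. a : C?  L(a) = {¬(∀r.F)} ∪ {¬C}
   apply at a: ¬(∀r.F)⊑D
   open: L(a) ⊇ {D, ¬C, ∃r.¬D, ∃r.¬F} (+ ∃-successors) — a ∉ C possible
4. a : D?  L(a) = {¬(∀r.F)} ∪ {¬D}
   clash {D, ¬D} at a — a ∈ D
5. a : E?  L(a) = {¬(∀r.F)} ∪ {¬E}
   apply at a: ¬(∀r.F)⊑D
   open: L(a) ⊇ {C, D, ¬B, ¬E, ∃r.¬D, …} (+ ∃-successors) — a ∉ E possible
6. a : F?  L(a) = {¬(∀r.F)} ∪ {¬F}
   apply at a: ¬(∀r.F)⊑D
   open: L(a) ⊇ {C, D, ¬B, ¬F, ∃r.¬F} (+ ∃-successors) — a ∉ F possible
7. Entailed for a: {D}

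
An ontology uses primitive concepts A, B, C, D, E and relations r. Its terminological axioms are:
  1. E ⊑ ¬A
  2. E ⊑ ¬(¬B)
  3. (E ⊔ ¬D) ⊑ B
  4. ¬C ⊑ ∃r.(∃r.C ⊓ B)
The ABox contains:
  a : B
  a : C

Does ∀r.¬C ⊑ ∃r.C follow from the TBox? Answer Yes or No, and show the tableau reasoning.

1. ∀r.¬C ⊑ ∃r.C  ⇔  (∀r.¬C ⊓ ∀r.¬C) unsat w.r.t. T
   open: L(x₀) ⊇ {C, D, ¬E, ∀r.¬C}
2. Hence ∀r.¬C ⊑ ∃r.C: not entailed.

No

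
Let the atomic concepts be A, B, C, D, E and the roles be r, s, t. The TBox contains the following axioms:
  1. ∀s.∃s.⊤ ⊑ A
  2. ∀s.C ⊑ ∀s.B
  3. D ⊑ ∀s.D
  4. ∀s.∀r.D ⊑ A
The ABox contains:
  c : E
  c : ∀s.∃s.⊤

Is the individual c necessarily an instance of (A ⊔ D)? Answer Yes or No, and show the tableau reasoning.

Yes

1. c : (A ⊔ D)?  L(c) = {E, ∀s.∃s.⊤} ∪ {(¬A ⊓ ¬D)}
   clash {A, ¬A} at c — c ∈ (A ⊔ D)
2. Hence c : (A ⊔ D): entailed.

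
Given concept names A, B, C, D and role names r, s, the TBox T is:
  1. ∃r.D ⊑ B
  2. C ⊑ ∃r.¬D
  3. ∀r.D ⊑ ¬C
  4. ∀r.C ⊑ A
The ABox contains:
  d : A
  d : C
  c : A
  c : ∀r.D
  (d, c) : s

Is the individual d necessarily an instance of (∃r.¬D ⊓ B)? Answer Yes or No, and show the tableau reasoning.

1. d : (∃r.¬D ⊓ B)?  L(d) = {A, C} ∪ {(∀r.D ⊔ ¬B)}
   apply at d: C⊑∃r.¬D
   open: L(d) ⊇ {A, C, ¬B, ∀r.¬D, ∃r.¬D} (+ ∃-successors) — d ∉ (∃r.¬D ⊓ B) possible
2. Hence d : (∃r.¬D ⊓ B): not entailed.

No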